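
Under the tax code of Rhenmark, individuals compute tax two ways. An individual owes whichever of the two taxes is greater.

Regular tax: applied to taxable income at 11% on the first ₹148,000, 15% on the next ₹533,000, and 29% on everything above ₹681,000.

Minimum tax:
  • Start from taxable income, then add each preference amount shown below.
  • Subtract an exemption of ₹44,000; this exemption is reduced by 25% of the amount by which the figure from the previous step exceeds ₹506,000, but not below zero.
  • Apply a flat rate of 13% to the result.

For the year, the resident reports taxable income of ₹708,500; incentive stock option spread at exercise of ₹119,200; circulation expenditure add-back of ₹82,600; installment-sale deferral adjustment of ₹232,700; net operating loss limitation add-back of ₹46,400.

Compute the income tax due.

₹154,622

Regular tax:
  ₹148,000 × 11% = ₹16,280
  ₹533,000 × 15% = ₹79,950
  ₹27,500 × 29% = ₹7,975
  → ₹104,205

Minimum tax:
  Adjusted income: ₹708,500 + ₹119,200 + ₹82,600 + ₹232,700 + ₹46,400 = ₹1,189,400
  Exemption: 25% × (₹1,189,400 − ₹506,000) = ₹170,850 ≥ ₹44,000, so the exemption is fully phased out
  Base: ₹1,189,400 − ₹0 = ₹1,189,400
  ₹1,189,400 × 13% = ₹154,622

₹154,622 > ₹104,205, so the minimum tax is the binding amount.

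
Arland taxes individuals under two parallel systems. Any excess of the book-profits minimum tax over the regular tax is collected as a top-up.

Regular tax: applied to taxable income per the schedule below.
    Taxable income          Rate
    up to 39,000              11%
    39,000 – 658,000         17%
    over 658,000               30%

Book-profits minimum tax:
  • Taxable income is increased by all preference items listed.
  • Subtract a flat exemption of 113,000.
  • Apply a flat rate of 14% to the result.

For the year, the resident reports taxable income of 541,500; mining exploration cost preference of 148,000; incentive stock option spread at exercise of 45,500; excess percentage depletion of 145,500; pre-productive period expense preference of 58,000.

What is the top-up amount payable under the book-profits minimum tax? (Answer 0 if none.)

Regular tax:
  39,000 × 11% = 4,290
  502,500 × 17% = 85,425
  → 89,715

Book-profits minimum tax:
  Adjusted income: 541,500 + 148,000 + 45,500 + 145,500 + 58,000 = 938,500
  Less exemption 113,000 → base 825,500
  825,500 × 14% = 115,570

Excess of book-profits minimum tax over regular tax: 115,570 − 89,715 = 25,855.

25,855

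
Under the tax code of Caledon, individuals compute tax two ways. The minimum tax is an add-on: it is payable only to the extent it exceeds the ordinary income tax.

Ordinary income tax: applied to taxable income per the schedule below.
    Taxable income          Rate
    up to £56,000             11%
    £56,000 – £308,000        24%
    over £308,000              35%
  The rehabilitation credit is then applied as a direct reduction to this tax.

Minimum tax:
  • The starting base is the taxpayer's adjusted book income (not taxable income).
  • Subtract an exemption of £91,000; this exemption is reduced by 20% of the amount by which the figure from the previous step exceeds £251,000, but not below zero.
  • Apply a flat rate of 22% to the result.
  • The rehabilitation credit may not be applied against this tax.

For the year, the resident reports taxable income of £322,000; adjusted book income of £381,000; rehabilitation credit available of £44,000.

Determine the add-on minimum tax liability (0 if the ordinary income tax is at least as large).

£41,980

Ordinary income tax:
  £56,000 × 11% = £6,160
  £252,000 × 24% = £60,480
  £14,000 × 35% = £4,900
  → £71,540
  Less rehabilitation credit £44,000 → £27,540

Minimum tax:
  Base (adjusted book income): £381,000
  Exemption: £91,000 − 20% × (£381,000 − £251,000) = £91,000 − £26,000 = £65,000
  Base: £381,000 − £65,000 = £316,000
  £316,000 × 22% = £69,520

Excess of minimum tax over ordinary income tax: £69,520 − £27,540 = £41,980.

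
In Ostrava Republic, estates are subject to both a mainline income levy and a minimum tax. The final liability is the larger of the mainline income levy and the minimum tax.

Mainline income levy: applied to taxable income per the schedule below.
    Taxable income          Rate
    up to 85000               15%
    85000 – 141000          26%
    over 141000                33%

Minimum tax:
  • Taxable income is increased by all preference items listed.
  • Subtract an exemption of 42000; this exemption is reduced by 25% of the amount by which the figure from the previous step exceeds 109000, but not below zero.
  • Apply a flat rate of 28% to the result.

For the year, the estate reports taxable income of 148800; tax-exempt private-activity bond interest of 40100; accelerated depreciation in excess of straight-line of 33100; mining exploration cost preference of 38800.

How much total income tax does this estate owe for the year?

71890

Mainline income levy:
  85000 × 15% = 12750
  56000 × 26% = 14560
  7800 × 33% = 2574
  → 29884

Minimum tax:
  Adjusted income: 148800 + 40100 + 33100 + 38800 = 260800
  Exemption: 42000 − 25% × (260800 − 109000) = 42000 − 37950 = 4050
  Base: 260800 − 4050 = 256750
  256750 × 28% = 71890

71890 > 29884, so the minimum tax is the binding amount.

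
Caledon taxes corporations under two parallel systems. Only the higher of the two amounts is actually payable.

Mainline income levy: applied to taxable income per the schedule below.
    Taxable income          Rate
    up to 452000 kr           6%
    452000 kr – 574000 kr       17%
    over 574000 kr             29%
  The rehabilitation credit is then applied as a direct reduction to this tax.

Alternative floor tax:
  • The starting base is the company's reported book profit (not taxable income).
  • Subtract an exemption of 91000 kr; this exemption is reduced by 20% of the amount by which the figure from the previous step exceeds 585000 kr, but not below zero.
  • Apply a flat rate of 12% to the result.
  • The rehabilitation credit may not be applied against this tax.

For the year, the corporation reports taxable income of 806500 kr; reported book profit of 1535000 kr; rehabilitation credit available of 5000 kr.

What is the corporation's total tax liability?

Alternative floor tax:
  Base (reported book profit): 1535000 kr
  Exemption: 20% × (1535000 kr − 585000 kr) = 190000 kr ≥ 91000 kr, so the exemption is fully phased out
  Base: 1535000 kr − 0 kr = 1535000 kr
  1535000 kr × 12% = 184200 kr

Mainline income levy:
  452000 kr × 6% = 27120 kr
  122000 kr × 17% = 20740 kr
  232500 kr × 29% = 67425 kr
  → 115285 kr
  Less rehabilitation credit 5000 kr → 110285 kr

184200 kr > 110285 kr, so the alternative floor tax is the binding amount.

184200 kr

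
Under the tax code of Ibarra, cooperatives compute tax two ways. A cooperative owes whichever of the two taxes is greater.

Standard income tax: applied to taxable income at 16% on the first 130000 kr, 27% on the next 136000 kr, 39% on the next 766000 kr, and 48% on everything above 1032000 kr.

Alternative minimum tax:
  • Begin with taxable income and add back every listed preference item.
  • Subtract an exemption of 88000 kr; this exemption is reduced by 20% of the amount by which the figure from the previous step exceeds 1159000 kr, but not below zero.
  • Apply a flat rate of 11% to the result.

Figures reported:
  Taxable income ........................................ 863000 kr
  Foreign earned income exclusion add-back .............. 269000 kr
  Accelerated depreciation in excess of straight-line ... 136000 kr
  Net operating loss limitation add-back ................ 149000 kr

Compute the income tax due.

Alternative minimum tax:
  Adjusted income: 863000 kr + 269000 kr + 136000 kr + 149000 kr = 1417000 kr
  Exemption: 88000 kr − 20% × (1417000 kr − 1159000 kr) = 88000 kr − 51600 kr = 36400 kr
  Base: 1417000 kr − 36400 kr = 1380600 kr
  1380600 kr × 11% = 151866 kr

Standard income tax:
  130000 kr × 16% = 20800 kr
  136000 kr × 27% = 36720 kr
  597000 kr × 39% = 232830 kr
  → 290350 kr

290350 kr > 151866 kr, so the standard income tax governs.

290350 kr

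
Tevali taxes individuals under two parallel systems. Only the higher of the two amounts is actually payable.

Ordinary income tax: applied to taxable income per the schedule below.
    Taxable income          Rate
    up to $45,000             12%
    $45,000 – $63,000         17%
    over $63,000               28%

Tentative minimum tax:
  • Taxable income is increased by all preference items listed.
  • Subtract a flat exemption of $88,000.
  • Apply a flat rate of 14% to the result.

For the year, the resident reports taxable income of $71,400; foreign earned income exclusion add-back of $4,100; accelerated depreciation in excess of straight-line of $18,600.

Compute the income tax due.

$10,812

Tentative minimum tax:
  Adjusted income: $71,400 + $4,100 + $18,600 = $94,100
  Less exemption $88,000 → base $6,100
  $6,100 × 14% = $854

Ordinary income tax:
  $45,000 × 12% = $5,400
  $18,000 × 17% = $3,060
  $8,400 × 28% = $2,352
  → $10,812

$10,812 > $854, so the ordinary income tax governs.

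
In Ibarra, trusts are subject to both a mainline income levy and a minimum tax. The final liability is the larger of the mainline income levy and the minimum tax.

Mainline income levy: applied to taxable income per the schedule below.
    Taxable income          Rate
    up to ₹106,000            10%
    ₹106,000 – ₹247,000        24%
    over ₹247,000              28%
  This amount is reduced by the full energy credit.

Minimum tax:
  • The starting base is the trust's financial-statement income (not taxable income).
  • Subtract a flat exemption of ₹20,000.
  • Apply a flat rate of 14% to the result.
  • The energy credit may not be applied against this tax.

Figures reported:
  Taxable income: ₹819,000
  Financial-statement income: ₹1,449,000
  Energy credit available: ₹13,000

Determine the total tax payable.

Minimum tax:
  Base (financial-statement income): ₹1,449,000
  Less exemption ₹20,000 → base ₹1,429,000
  ₹1,429,000 × 14% = ₹200,060

Mainline income levy:
  ₹106,000 × 10% = ₹10,600
  ₹141,000 × 24% = ₹33,840
  ₹572,000 × 28% = ₹160,160
  → ₹204,600
  Less energy credit ₹13,000 → ₹191,600

₹200,060 > ₹191,600, so the minimum tax is the binding amount.

₹200,060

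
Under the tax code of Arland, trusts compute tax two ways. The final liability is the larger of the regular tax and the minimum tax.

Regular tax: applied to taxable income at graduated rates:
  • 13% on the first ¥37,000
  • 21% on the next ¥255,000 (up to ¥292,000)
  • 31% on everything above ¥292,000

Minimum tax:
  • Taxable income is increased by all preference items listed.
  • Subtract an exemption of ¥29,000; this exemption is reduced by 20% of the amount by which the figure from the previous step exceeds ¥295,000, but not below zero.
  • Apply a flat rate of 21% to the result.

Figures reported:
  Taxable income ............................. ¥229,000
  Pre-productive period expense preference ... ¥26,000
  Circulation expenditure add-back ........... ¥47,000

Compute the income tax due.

¥57,624

Regular tax:
  ¥37,000 × 13% = ¥4,810
  ¥192,000 × 21% = ¥40,320
  → ¥45,130

Minimum tax:
  Adjusted income: ¥229,000 + ¥26,000 + ¥47,000 = ¥302,000
  Exemption: ¥29,000 − 20% × (¥302,000 − ¥295,000) = ¥29,000 − ¥1,400 = ¥27,600
  Base: ¥302,000 − ¥27,600 = ¥274,400
  ¥274,400 × 21% = ¥57,624

¥57,624 > ¥45,130, so the minimum tax is the binding amount.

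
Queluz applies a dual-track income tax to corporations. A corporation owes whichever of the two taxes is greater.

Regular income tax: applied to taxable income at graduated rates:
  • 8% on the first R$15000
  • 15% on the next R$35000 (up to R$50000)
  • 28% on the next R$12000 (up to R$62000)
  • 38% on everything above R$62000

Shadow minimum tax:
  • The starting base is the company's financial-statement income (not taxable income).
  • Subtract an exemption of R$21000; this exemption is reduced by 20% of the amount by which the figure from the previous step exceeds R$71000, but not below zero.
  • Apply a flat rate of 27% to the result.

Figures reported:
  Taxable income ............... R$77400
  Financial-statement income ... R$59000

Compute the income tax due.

Regular income tax:
  R$15000 × 8% = R$1200
  R$35000 × 15% = R$5250
  R$12000 × 28% = R$3360
  R$15400 × 38% = R$5852
  → R$15662

Shadow minimum tax:
  Base (financial-statement income): R$59000
  Exemption: R$59000 ≤ R$71000, so full R$21000 applies
  Base: R$59000 − R$21000 = R$38000
  R$38000 × 27% = R$10260

R$15662 > R$10260, so the regular income tax governs.

R$15662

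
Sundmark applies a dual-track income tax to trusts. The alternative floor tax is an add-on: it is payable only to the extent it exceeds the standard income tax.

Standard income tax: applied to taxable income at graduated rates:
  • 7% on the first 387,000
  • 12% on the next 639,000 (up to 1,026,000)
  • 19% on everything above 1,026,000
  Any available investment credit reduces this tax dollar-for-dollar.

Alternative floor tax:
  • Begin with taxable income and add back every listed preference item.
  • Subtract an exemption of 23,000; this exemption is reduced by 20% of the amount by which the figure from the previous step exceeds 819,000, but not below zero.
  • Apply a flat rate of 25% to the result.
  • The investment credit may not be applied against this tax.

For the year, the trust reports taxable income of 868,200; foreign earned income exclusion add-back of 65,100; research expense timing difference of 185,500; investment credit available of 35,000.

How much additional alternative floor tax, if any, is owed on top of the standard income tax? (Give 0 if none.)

Standard income tax:
  387,000 × 7% = 27,090
  481,200 × 12% = 57,744
  → 84,834
  Less investment credit 35,000 → 49,834

Alternative floor tax:
  Adjusted income: 868,200 + 65,100 + 185,500 = 1,118,800
  Exemption: 20% × (1,118,800 − 819,000) = 59,960 ≥ 23,000, so the exemption is fully phased out
  Base: 1,118,800 − 0 = 1,118,800
  1,118,800 × 25% = 279,700

Excess of alternative floor tax over standard income tax: 279,700 − 49,834 = 229,866.

229,866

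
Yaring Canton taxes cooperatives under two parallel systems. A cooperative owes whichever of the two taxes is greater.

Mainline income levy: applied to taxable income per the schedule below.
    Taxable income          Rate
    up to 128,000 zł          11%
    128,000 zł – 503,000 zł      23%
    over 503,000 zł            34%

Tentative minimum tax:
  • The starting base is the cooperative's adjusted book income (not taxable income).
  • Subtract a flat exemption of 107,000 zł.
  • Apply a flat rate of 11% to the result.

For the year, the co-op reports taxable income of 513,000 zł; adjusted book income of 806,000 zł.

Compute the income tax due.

Mainline income levy:
  128,000 zł × 11% = 14,080 zł
  375,000 zł × 23% = 86,250 zł
  10,000 zł × 34% = 3,400 zł
  → 103,730 zł

Tentative minimum tax:
  Base (adjusted book income): 806,000 zł
  Less exemption 107,000 zł → base 699,000 zł
  699,000 zł × 11% = 76,890 zł

103,730 zł > 76,890 zł, so the mainline income levy governs.

103,730 zł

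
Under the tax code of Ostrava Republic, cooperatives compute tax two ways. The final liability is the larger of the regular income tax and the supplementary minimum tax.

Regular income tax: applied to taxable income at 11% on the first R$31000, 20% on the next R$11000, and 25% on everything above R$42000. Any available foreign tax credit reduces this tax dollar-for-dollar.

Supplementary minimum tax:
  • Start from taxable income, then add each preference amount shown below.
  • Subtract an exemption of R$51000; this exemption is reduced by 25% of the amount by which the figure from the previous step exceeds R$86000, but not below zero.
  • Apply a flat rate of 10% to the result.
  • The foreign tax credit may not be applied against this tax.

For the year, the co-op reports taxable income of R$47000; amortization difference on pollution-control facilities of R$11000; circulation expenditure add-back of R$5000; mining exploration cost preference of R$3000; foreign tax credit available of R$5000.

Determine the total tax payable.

R$1860

Supplementary minimum tax:
  Adjusted income: R$47000 + R$11000 + R$5000 + R$3000 = R$66000
  Exemption: R$66000 ≤ R$86000, so full R$51000 applies
  Base: R$66000 − R$51000 = R$15000
  R$15000 × 10% = R$1500

Regular income tax:
  R$31000 × 11% = R$3410
  R$11000 × 20% = R$2200
  R$5000 × 25% = R$1250
  → R$6860
  Less foreign tax credit R$5000 → R$1860

R$1860 > R$1500, so the regular income tax governs.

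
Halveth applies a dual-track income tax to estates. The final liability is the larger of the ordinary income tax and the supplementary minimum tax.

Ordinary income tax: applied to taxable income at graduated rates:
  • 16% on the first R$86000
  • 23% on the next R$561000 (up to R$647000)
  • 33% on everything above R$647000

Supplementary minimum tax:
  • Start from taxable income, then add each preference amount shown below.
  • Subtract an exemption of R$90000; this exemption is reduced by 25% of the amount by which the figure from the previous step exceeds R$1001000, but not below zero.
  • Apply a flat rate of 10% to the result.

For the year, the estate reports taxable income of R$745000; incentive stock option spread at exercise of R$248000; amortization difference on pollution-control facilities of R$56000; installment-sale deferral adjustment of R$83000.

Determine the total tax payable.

Supplementary minimum tax:
  Adjusted income: R$745000 + R$248000 + R$56000 + R$83000 = R$1132000
  Exemption: R$90000 − 25% × (R$1132000 − R$1001000) = R$90000 − R$32750 = R$57250
  Base: R$1132000 − R$57250 = R$1074750
  R$1074750 × 10% = R$107475

Ordinary income tax:
  R$86000 × 16% = R$13760
  R$561000 × 23% = R$129030
  R$98000 × 33% = R$32340
  → R$175130

R$175130 > R$107475, so the ordinary income tax governs.

R$175130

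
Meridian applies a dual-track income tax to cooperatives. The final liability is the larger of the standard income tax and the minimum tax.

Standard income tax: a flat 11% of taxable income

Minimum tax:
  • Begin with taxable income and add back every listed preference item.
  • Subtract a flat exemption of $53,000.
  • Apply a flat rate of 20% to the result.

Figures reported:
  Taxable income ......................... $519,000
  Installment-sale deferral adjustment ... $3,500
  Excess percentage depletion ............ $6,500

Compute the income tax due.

$95,200

Standard income tax:
  $519,000 × 11% = $57,090

Minimum tax:
  Adjusted income: $519,000 + $3,500 + $6,500 = $529,000
  Less exemption $53,000 → base $476,000
  $476,000 × 20% = $95,200

$95,200 > $57,090, so the minimum tax is the binding amount.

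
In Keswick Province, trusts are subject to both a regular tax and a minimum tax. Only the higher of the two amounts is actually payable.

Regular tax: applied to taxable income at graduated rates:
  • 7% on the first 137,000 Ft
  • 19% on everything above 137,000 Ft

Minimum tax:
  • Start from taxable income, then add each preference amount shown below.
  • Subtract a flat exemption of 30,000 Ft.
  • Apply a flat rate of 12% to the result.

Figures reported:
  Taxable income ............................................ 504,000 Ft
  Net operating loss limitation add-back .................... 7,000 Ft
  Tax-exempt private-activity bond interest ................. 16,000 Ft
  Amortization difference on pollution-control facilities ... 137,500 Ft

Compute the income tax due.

79,320 Ft

Regular tax:
  137,000 Ft × 7% = 9,590 Ft
  367,000 Ft × 19% = 69,730 Ft
  → 79,320 Ft

Minimum tax:
  Adjusted income: 504,000 Ft + 7,000 Ft + 16,000 Ft + 137,500 Ft = 664,500 Ft
  Less exemption 30,000 Ft → base 634,500 Ft
  634,500 Ft × 12% = 76,140 Ft

79,320 Ft > 76,140 Ft, so the regular tax governs.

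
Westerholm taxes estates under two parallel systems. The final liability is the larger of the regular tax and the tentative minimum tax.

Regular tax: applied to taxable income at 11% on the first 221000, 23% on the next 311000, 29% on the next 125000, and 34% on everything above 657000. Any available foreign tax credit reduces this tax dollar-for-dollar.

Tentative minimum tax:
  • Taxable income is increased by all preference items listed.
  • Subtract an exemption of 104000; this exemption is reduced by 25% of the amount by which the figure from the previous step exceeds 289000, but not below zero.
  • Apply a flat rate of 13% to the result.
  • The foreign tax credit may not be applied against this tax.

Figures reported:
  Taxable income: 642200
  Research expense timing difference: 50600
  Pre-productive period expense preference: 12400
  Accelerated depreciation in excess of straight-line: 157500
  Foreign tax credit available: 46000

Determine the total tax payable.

Regular tax:
  221000 × 11% = 24310
  311000 × 23% = 71530
  110200 × 29% = 31958
  → 127798
  Less foreign tax credit 46000 → 81798

Tentative minimum tax:
  Adjusted income: 642200 + 50600 + 12400 + 157500 = 862700
  Exemption: 25% × (862700 − 289000) = 143425 ≥ 104000, so the exemption is fully phased out
  Base: 862700 − 0 = 862700
  862700 × 13% = 112151

112151 > 81798, so the tentative minimum tax is the binding amount.

112151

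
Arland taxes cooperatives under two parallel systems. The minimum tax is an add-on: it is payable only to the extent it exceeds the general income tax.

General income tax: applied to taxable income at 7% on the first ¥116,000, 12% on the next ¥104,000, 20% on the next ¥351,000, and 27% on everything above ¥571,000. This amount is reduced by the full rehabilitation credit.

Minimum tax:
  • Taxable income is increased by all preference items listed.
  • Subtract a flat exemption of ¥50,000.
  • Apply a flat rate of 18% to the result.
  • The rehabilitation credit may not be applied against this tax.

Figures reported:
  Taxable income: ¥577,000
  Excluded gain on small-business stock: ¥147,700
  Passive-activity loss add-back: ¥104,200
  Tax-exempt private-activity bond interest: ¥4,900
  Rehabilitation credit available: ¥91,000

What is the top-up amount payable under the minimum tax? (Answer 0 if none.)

Minimum tax:
  Adjusted income: ¥577,000 + ¥147,700 + ¥104,200 + ¥4,900 = ¥833,800
  Less exemption ¥50,000 → base ¥783,800
  ¥783,800 × 18% = ¥141,084

General income tax:
  ¥116,000 × 7% = ¥8,120
  ¥104,000 × 12% = ¥12,480
  ¥351,000 × 20% = ¥70,200
  ¥6,000 × 27% = ¥1,620
  → ¥92,420
  Less rehabilitation credit ¥91,000 → ¥1,420

Excess of minimum tax over general income tax: ¥141,084 − ¥1,420 = ¥139,664.

¥139,664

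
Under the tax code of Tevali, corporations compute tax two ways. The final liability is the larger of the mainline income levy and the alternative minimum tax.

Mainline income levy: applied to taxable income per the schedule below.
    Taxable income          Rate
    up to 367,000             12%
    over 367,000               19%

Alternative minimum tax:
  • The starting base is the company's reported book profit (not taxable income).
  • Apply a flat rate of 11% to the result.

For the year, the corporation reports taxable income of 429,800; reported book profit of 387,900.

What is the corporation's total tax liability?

55,972

Alternative minimum tax:
  Base (reported book profit): 387,900
  387,900 × 11% = 42,669

Mainline income levy:
  367,000 × 12% = 44,040
  62,800 × 19% = 11,932
  → 55,972

55,972 > 42,669, so the mainline income levy governs.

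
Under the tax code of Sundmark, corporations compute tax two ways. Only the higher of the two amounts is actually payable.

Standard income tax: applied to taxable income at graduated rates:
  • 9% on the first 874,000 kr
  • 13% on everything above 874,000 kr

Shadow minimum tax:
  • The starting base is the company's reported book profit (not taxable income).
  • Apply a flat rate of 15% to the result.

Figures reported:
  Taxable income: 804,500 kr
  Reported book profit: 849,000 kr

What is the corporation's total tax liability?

Standard income tax:
  804,500 kr × 9% = 72,405 kr

Shadow minimum tax:
  Base (reported book profit): 849,000 kr
  849,000 kr × 15% = 127,350 kr

127,350 kr > 72,405 kr, so the shadow minimum tax is the binding amount.

127,350 kr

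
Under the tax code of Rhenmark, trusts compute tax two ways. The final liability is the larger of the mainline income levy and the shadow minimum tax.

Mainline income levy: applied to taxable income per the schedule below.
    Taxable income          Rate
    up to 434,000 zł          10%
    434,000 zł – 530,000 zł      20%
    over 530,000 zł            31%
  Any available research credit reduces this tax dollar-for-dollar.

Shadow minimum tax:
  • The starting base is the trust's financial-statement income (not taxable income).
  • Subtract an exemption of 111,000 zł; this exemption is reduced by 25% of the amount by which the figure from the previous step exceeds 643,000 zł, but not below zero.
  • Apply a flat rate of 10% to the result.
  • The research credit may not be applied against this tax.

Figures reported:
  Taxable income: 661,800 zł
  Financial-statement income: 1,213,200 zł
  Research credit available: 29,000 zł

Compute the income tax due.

121,320 zł

Shadow minimum tax:
  Base (financial-statement income): 1,213,200 zł
  Exemption: 25% × (1,213,200 zł − 643,000 zł) = 142,550 zł ≥ 111,000 zł, so the exemption is fully phased out
  Base: 1,213,200 zł − 0 zł = 1,213,200 zł
  1,213,200 zł × 10% = 121,320 zł

Mainline income levy:
  434,000 zł × 10% = 43,400 zł
  96,000 zł × 20% = 19,200 zł
  131,800 zł × 31% = 40,858 zł
  → 103,458 zł
  Less research credit 29,000 zł → 74,458 zł

121,320 zł > 74,458 zł, so the shadow minimum tax is the binding amount.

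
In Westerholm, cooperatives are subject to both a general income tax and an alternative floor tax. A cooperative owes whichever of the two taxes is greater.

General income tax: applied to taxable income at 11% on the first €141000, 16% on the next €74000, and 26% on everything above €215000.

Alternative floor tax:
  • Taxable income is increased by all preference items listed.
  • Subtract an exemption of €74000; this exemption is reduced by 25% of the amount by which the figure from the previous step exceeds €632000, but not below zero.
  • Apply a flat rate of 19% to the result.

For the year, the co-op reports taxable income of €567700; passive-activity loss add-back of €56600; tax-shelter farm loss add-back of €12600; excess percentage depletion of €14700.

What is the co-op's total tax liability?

€119052

General income tax:
  €141000 × 11% = €15510
  €74000 × 16% = €11840
  €352700 × 26% = €91702
  → €119052

Alternative floor tax:
  Adjusted income: €567700 + €56600 + €12600 + €14700 = €651600
  Exemption: €74000 − 25% × (€651600 − €632000) = €74000 − €4900 = €69100
  Base: €651600 − €69100 = €582500
  €582500 × 19% = €110675

€119052 > €110675, so the general income tax governs.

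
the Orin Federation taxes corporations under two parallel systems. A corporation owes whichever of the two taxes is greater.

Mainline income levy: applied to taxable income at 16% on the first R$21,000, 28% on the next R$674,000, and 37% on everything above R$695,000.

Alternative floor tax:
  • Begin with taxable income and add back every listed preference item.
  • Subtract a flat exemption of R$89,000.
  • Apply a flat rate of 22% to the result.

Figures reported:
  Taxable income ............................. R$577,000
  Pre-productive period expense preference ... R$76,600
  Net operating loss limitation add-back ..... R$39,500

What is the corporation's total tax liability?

Mainline income levy:
  R$21,000 × 16% = R$3,360
  R$556,000 × 28% = R$155,680
  → R$159,040

Alternative floor tax:
  Adjusted income: R$577,000 + R$76,600 + R$39,500 = R$693,100
  Less exemption R$89,000 → base R$604,100
  R$604,100 × 22% = R$132,902

R$159,040 > R$132,902, so the mainline income levy governs.

R$159,040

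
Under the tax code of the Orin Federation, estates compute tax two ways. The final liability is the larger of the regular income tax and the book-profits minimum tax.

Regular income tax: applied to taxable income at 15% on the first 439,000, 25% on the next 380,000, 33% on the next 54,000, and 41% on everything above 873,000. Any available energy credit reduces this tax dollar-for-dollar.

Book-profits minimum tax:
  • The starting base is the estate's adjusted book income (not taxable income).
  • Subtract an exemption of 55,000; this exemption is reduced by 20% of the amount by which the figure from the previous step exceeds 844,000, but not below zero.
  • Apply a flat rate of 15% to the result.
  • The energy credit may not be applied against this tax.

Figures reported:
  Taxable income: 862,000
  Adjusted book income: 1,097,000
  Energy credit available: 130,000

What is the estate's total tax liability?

Regular income tax:
  439,000 × 15% = 65,850
  380,000 × 25% = 95,000
  43,000 × 33% = 14,190
  → 175,040
  Less energy credit 130,000 → 45,040

Book-profits minimum tax:
  Base (adjusted book income): 1,097,000
  Exemption: 55,000 − 20% × (1,097,000 − 844,000) = 55,000 − 50,600 = 4,400
  Base: 1,097,000 − 4,400 = 1,092,600
  1,092,600 × 15% = 163,890

163,890 > 45,040, so the book-profits minimum tax is the binding amount.

163,890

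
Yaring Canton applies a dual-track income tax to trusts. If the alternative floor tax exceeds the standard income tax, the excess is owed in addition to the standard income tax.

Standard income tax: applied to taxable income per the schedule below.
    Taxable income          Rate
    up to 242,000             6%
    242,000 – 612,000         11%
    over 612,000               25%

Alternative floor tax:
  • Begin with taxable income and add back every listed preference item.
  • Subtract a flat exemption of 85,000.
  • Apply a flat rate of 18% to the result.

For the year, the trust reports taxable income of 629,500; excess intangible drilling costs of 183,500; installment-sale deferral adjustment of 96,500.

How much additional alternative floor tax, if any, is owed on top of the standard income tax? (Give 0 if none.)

88,815

Alternative floor tax:
  Adjusted income: 629,500 + 183,500 + 96,500 = 909,500
  Less exemption 85,000 → base 824,500
  824,500 × 18% = 148,410

Standard income tax:
  242,000 × 6% = 14,520
  370,000 × 11% = 40,700
  17,500 × 25% = 4,375
  → 59,595

Excess of alternative floor tax over standard income tax: 148,410 − 59,595 = 88,815.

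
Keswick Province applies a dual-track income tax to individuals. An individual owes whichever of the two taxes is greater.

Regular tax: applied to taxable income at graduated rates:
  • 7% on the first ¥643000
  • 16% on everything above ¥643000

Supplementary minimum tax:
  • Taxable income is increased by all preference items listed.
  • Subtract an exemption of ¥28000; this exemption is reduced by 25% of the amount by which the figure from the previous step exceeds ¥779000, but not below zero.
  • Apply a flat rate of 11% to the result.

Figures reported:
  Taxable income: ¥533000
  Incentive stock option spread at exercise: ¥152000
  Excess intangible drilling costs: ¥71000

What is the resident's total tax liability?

¥80080

Supplementary minimum tax:
  Adjusted income: ¥533000 + ¥152000 + ¥71000 = ¥756000
  Exemption: ¥756000 ≤ ¥779000, so full ¥28000 applies
  Base: ¥756000 − ¥28000 = ¥728000
  ¥728000 × 11% = ¥80080

Regular tax:
  ¥533000 × 7% = ¥37310

¥80080 > ¥37310, so the supplementary minimum tax is the binding amount.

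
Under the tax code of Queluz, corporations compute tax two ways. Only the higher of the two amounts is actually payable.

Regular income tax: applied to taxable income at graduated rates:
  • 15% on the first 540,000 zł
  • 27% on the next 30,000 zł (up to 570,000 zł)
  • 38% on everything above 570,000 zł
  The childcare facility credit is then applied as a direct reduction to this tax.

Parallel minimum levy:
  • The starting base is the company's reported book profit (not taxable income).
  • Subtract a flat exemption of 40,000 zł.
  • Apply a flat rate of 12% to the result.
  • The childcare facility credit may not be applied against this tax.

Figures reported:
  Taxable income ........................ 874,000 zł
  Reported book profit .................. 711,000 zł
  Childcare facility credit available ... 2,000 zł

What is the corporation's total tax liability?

202,620 zł

Parallel minimum levy:
  Base (reported book profit): 711,000 zł
  Less exemption 40,000 zł → base 671,000 zł
  671,000 zł × 12% = 80,520 zł

Regular income tax:
  540,000 zł × 15% = 81,000 zł
  30,000 zł × 27% = 8,100 zł
  304,000 zł × 38% = 115,520 zł
  → 204,620 zł
  Less childcare facility credit 2,000 zł → 202,620 zł

202,620 zł > 80,520 zł, so the regular income tax governs.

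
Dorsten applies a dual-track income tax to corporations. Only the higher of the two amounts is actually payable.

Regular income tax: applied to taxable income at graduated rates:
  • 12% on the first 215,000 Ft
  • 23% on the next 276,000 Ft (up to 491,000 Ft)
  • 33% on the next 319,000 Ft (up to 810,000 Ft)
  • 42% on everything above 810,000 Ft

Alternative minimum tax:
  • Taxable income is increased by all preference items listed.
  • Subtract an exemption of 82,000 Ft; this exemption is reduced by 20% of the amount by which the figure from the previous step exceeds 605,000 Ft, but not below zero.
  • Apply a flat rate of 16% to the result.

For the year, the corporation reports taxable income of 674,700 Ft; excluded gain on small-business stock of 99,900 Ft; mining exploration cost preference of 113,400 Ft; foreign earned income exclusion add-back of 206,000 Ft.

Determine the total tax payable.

175,040 Ft

Alternative minimum tax:
  Adjusted income: 674,700 Ft + 99,900 Ft + 113,400 Ft + 206,000 Ft = 1,094,000 Ft
  Exemption: 20% × (1,094,000 Ft − 605,000 Ft) = 97,800 Ft ≥ 82,000 Ft, so the exemption is fully phased out
  Base: 1,094,000 Ft − 0 Ft = 1,094,000 Ft
  1,094,000 Ft × 16% = 175,040 Ft

Regular income tax:
  215,000 Ft × 12% = 25,800 Ft
  276,000 Ft × 23% = 63,480 Ft
  183,700 Ft × 33% = 60,621 Ft
  → 149,901 Ft

175,040 Ft > 149,901 Ft, so the alternative minimum tax is the binding amount.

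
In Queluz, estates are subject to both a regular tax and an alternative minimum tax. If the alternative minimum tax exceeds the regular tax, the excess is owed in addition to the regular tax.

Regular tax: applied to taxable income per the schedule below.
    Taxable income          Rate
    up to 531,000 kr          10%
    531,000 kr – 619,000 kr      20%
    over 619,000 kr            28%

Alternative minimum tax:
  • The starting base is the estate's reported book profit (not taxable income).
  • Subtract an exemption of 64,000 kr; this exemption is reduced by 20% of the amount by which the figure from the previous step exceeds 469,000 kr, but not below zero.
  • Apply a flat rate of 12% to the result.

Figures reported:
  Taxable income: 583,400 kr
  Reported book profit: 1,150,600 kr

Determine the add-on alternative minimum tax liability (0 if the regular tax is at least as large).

74,492 kr

Alternative minimum tax:
  Base (reported book profit): 1,150,600 kr
  Exemption: 20% × (1,150,600 kr − 469,000 kr) = 136,320 kr ≥ 64,000 kr, so the exemption is fully phased out
  Base: 1,150,600 kr − 0 kr = 1,150,600 kr
  1,150,600 kr × 12% = 138,072 kr

Regular tax:
  531,000 kr × 10% = 53,100 kr
  52,400 kr × 20% = 10,480 kr
  → 63,580 kr

Excess of alternative minimum tax over regular tax: 138,072 kr − 63,580 kr = 74,492 kr.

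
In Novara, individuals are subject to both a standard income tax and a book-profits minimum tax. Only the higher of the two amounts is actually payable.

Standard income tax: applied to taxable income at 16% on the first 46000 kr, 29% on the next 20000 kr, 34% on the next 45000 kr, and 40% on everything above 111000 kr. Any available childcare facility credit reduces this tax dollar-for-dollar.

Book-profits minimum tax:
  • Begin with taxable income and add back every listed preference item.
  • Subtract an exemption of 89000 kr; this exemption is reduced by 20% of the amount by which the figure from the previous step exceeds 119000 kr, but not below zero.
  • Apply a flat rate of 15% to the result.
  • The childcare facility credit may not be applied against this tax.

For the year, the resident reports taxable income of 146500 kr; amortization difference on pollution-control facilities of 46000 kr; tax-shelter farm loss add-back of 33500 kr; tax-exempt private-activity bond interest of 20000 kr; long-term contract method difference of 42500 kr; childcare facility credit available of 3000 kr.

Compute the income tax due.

39660 kr

Standard income tax:
  46000 kr × 16% = 7360 kr
  20000 kr × 29% = 5800 kr
  45000 kr × 34% = 15300 kr
  35500 kr × 40% = 14200 kr
  → 42660 kr
  Less childcare facility credit 3000 kr → 39660 kr

Book-profits minimum tax:
  Adjusted income: 146500 kr + 46000 kr + 33500 kr + 20000 kr + 42500 kr = 288500 kr
  Exemption: 89000 kr − 20% × (288500 kr − 119000 kr) = 89000 kr − 33900 kr = 55100 kr
  Base: 288500 kr − 55100 kr = 233400 kr
  233400 kr × 15% = 35010 kr

39660 kr > 35010 kr, so the standard income tax governs.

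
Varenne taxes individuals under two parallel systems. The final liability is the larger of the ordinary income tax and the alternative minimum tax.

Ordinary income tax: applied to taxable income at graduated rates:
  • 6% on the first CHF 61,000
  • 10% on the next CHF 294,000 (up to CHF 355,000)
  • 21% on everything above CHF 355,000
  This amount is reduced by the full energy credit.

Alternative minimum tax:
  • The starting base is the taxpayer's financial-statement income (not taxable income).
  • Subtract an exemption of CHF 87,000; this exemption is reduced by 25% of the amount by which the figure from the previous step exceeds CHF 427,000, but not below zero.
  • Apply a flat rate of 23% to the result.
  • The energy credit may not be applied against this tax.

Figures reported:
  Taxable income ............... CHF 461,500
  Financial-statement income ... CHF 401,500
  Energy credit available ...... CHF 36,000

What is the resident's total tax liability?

Alternative minimum tax:
  Base (financial-statement income): CHF 401,500
  Exemption: CHF 401,500 ≤ CHF 427,000, so full CHF 87,000 applies
  Base: CHF 401,500 − CHF 87,000 = CHF 314,500
  CHF 314,500 × 23% = CHF 72,335

Ordinary income tax:
  CHF 61,000 × 6% = CHF 3,660
  CHF 294,000 × 10% = CHF 29,400
  CHF 106,500 × 21% = CHF 22,365
  → CHF 55,425
  Less energy credit CHF 36,000 → CHF 19,425

CHF 72,335 > CHF 19,425, so the alternative minimum tax is the binding amount.

CHF 72,335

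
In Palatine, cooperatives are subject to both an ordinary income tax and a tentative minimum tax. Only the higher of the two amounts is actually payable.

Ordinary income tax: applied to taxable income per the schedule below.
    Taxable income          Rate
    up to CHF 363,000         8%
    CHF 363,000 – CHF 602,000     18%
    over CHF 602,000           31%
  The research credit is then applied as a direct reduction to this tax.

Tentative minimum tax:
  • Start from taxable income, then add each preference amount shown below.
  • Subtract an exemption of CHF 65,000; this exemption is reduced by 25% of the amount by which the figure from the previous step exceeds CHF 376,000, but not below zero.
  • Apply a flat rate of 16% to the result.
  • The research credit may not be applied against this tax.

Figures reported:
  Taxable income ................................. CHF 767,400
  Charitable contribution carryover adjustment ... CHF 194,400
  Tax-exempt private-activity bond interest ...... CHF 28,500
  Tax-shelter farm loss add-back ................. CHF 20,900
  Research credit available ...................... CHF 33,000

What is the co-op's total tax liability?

Tentative minimum tax:
  Adjusted income: CHF 767,400 + CHF 194,400 + CHF 28,500 + CHF 20,900 = CHF 1,011,200
  Exemption: 25% × (CHF 1,011,200 − CHF 376,000) = CHF 158,800 ≥ CHF 65,000, so the exemption is fully phased out
  Base: CHF 1,011,200 − CHF 0 = CHF 1,011,200
  CHF 1,011,200 × 16% = CHF 161,792

Ordinary income tax:
  CHF 363,000 × 8% = CHF 29,040
  CHF 239,000 × 18% = CHF 43,020
  CHF 165,400 × 31% = CHF 51,274
  → CHF 123,334
  Less research credit CHF 33,000 → CHF 90,334

CHF 161,792 > CHF 90,334, so the tentative minimum tax is the binding amount.

CHF 161,792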